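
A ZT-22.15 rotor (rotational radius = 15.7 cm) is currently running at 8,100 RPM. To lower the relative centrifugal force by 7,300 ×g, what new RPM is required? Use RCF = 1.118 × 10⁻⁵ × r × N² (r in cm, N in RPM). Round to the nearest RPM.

Current RCF = 1.118 × 10⁻⁵ × 15.7 × (8100)² = 1.118 × 10⁻⁵ × 15.7 × 65,610,000 ≈ 11,516.3 × g
Target RCF = 11,516.3 − 7,300 = 4,216.3 × g
N² = 4,216.3 / (17.5526 × 10⁻⁵) = 24,020,943
N ≈ √24,020,943 ≈ 4,901.1

≈ 4901 RPM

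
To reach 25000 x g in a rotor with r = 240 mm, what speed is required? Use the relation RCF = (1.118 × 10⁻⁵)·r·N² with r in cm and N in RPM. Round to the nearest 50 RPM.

9650 RPM

r = 240 mm = 24.0 cm
RCF = 1.118 × 10⁻⁵ × r × N²
25,000 = 1.118 × 10⁻⁵ × 24 × N²
N² = 25,000 / (26.832 × 10⁻⁵) = 93,172,332
N ≈ √93,172,332 ≈ 9,652.6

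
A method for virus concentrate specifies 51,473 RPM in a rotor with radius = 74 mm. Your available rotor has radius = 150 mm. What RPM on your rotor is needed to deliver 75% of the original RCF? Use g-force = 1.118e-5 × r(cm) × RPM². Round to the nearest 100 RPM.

≈ 31300 RPM

Original rotor: r = 74 mm = 7.4 cm
RCF_original = 1.118 × 10⁻⁵ × 7.4 × (51473)² = 1.118 × 10⁻⁵ × 7.4 × 2,649,469,729 ≈ 219,195.9 × g
Target RCF = 0.75 × 219,195.9 ≈ 164,396.9 × g
Your rotor: r = 150 mm = 15.0 cm
164,396.9 = 1.118 × 10⁻⁵ × 15 × N²
N² = 164,396.9 / (16.77 × 10⁻⁵) = 980,303,518
N ≈ √980,303,518 ≈ 31,309.8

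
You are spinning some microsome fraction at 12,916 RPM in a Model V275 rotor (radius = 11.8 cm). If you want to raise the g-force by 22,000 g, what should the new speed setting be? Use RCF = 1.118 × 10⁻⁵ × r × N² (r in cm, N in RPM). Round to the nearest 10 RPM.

≈ 18260 RPM

Current RCF = 1.118 × 10⁻⁵ × 11.8 × (12916)² = 1.118 × 10⁻⁵ × 11.8 × 166,823,056 ≈ 22,008 × g
Target RCF = 22,008 + 22,000 = 44,008 × g
N² = 44,008 / (13.1924 × 10⁻⁵) = 333,586,004
N ≈ √333,586,004 ≈ 18,264.3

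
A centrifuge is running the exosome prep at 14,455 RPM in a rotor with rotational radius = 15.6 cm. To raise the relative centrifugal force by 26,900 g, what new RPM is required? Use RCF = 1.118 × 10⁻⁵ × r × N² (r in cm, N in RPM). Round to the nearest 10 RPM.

N₂ ≈ 19060 RPM

Current RCF = 1.118 × 10⁻⁵ × 15.6 × (14455)² = 1.118 × 10⁻⁵ × 15.6 × 208,947,025 ≈ 36,442 × g
Target RCF = 36,442 + 26,900 = 63,342 × g
N² = 63,342 / (17.4408 × 10⁻⁵) = 363,182,882
N ≈ √363,182,882 ≈ 19,057.4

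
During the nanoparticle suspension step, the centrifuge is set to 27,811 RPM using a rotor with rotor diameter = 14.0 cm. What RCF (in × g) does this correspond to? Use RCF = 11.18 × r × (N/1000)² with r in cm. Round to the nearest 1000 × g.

61000 × g

r = 14.0 / 2 = 7 cm
RCF = 11.18 × r × (N/1000)²
RCF = 11.18 × 7 × (27.811)² = 11.18 × 7 × 773.451721 ≈ 60,530.3 × g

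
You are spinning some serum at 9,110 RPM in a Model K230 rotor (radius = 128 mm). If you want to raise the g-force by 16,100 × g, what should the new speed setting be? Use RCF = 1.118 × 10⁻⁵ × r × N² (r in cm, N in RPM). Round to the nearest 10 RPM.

r = 128 mm = 12.8 cm
Current RCF = 1.118 × 10⁻⁵ × 12.8 × (9110)² = 1.118 × 10⁻⁵ × 12.8 × 82,992,100 ≈ 11,876.5 × g
Target RCF = 11,876.5 + 16,100 = 27,976.5 × g
N² = 27,976.5 / (14.3104 × 10⁻⁵) = 195,497,680
N ≈ √195,497,680 ≈ 13,982.0

13980 RPM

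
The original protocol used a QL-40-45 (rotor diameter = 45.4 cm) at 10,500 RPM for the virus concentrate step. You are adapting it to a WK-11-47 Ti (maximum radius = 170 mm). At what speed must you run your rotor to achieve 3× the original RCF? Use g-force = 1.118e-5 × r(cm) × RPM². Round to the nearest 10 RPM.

21020 RPM

Original rotor: r = 45.4 / 2 = 22.7 cm
RCF = 1.118 × 10⁻⁵ × r × N²
RCF_original = 1.118 × 10⁻⁵ × 22.7 × (10500)² = 1.118 × 10⁻⁵ × 22.7 × 110,250,000 ≈ 27,979.9 × g
Target RCF = 3 × 27,979.9 ≈ 83,939.7 × g
Your rotor: r = 170 mm = 17.0 cm
83,939.7 = 1.118 × 10⁻⁵ × 17 × N²
N² = 83,939.7 / (19.006 × 10⁻⁵) = 441,648,427
N ≈ √441,648,427 ≈ 21,015.4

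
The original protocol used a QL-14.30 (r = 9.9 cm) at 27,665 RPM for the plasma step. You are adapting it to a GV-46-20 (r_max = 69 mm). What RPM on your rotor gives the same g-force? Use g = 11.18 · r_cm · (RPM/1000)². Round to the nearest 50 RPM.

RCF_original = 11.18 × 9.9 × (27.665)² = 11.18 × 9.9 × 765.352225 ≈ 84,710.7 × g
Your rotor: r = 69 mm = 6.9 cm
84,710.7 = 11.18 × 6.9 × (N/1000)²
(N/1000)² = 84,710.7 / 77.142 = 1098.114
N = 1000 × √1098.114 ≈ 33,137.8

33150 RPM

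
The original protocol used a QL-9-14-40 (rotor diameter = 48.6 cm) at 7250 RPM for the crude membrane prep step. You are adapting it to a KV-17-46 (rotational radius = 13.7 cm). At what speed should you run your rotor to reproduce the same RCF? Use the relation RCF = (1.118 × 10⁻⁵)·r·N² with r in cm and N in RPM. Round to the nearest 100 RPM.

≈ 9700 RPM

Original rotor: r = 48.6 / 2 = 24.3 cm
RCF = 1.118 × 10⁻⁵ × r × N²
RCF_original = 1.118 × 10⁻⁵ × 24.3 × (7250)² = 1.118 × 10⁻⁵ × 24.3 × 52,562,500 ≈ 14,279.9 × g
14,279.9 = 1.118 × 10⁻⁵ × 13.7 × N²
N² = 14,279.9 / (15.3166 × 10⁻⁵) = 93,231,527
N ≈ √93,231,527 ≈ 9,655.6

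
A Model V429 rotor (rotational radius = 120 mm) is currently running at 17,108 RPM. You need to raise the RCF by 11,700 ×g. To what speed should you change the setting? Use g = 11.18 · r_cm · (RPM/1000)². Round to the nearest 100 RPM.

r = 120 mm = 12.0 cm
Current RCF = 11.18 × 12 × (17.108)² = 11.18 × 12 × 292.683664 ≈ 39,266.4 × g
Target RCF = 39,266.4 + 11,700 = 50,966.4 × g
(N/1000)² = 50,966.4 / 134.16 = 379.8927
N = 1000 × √379.8927 ≈ 19,490.8

N₂ ≈ 19500 RPM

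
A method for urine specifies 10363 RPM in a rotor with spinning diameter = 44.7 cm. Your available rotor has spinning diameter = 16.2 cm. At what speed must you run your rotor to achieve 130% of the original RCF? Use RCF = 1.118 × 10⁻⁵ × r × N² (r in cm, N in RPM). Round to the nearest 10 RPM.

Original rotor: r = 44.7 / 2 = 22.35 cm
RCF_original = 1.118 × 10⁻⁵ × 22.35 × (10363)² = 1.118 × 10⁻⁵ × 22.35 × 107,391,769 ≈ 26,834.3 × g
Target RCF = 1.3 × 26,834.3 ≈ 34,884.6 × g
Your rotor: r = 16.2 / 2 = 8.1 cm
34,884.6 = 1.118 × 10⁻⁵ × 8.1 × N²
N² = 34,884.6 / (9.0558 × 10⁻⁵) = 385,218,313
N ≈ √385,218,313 ≈ 19,627.0

≈ 19630 RPM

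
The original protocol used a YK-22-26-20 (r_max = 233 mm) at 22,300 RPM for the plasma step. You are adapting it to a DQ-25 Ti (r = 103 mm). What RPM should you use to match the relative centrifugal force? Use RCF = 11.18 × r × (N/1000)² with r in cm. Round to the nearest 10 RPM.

Original rotor: r = 233 mm = 23.3 cm
RCF = 11.18 × r × (N/1000)²
RCF_original = 11.18 × 23.3 × (22.3)² = 11.18 × 23.3 × 497.29 ≈ 129,541.1 × g
Your rotor: r = 103 mm = 10.3 cm
129,541.1 = 11.18 × 10.3 × (N/1000)²
(N/1000)² = 129,541.1 / 115.154 = 1124.938
N = 1000 × √1124.938 ≈ 33,540.1

≈ 33540 RPM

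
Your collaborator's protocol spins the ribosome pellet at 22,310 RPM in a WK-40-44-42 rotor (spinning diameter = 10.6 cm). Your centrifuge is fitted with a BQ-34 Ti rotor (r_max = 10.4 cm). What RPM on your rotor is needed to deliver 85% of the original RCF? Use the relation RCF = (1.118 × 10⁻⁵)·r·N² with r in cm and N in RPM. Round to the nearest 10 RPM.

≈ 14680 RPM

Original rotor: r = 10.6 / 2 = 5.3 cm
RCF_original = 1.118 × 10⁻⁵ × 5.3 × (22310)² = 1.118 × 10⁻⁵ × 5.3 × 497,736,100 ≈ 29,492.9 × g
Target RCF = 0.85 × 29,492.9 ≈ 25,069 × g
25,069 = 1.118 × 10⁻⁵ × 10.4 × N²
N² = 25,069 / (11.6272 × 10⁻⁵) = 215,606,509
N ≈ √215,606,509 ≈ 14,683.5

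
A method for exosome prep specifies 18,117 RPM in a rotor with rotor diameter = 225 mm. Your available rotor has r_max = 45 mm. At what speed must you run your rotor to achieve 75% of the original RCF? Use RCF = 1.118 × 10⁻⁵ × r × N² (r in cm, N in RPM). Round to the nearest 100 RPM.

≈ 24800 RPM

Original rotor: r = 225 mm / 2 = 112.5 mm = 11.25 cm
RCF_original = 1.118 × 10⁻⁵ × 11.25 × (18117)² = 1.118 × 10⁻⁵ × 11.25 × 328,225,689 ≈ 41,282.6 × g
Target RCF = 0.75 × 41,282.6 ≈ 30,961.9 × g
Your rotor: r = 45 mm = 4.5 cm
30,961.9 = 1.118 × 10⁻⁵ × 4.5 × N²
N² = 30,961.9 / (5.031 × 10⁻⁵) = 615,422,381
N ≈ √615,422,381 ≈ 24,807.7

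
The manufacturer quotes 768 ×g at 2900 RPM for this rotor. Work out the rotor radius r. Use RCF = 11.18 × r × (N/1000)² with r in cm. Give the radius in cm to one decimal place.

8.2 cm

768 = 11.18 × r × (2.9)²
r = 768 / (11.18 × 8.41) = 768 / 94.0238 ≈ 8.168 cm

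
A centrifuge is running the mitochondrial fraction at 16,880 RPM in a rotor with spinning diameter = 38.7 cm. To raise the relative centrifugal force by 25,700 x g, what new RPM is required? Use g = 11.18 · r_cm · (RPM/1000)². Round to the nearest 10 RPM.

r = 38.7 / 2 = 19.35 cm
Current RCF = 11.18 × 19.35 × (16.88)² = 11.18 × 19.35 × 284.9344 ≈ 61,640.7 × g
Target RCF = 61,640.7 + 25,700 = 87,340.7 × g
(N/1000)² = 87,340.7 / 216.333 = 403.7327
N = 1000 × √403.7327 ≈ 20,093.1

N₂ ≈ 20090 RPM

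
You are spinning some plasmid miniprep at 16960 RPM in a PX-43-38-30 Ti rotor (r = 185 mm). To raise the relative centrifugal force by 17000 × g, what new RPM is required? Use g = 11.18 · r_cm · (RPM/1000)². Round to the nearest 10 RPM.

r = 185 mm = 18.5 cm
Current RCF = 11.18 × 18.5 × (16.96)² = 11.18 × 18.5 × 287.6416 ≈ 59,492.9 × g
Target RCF = 59,492.9 + 17,000 = 76,492.9 × g
(N/1000)² = 76,492.9 / 206.83 = 369.8346
N = 1000 × √369.8346 ≈ 19,231.1

≈ 19230 RPM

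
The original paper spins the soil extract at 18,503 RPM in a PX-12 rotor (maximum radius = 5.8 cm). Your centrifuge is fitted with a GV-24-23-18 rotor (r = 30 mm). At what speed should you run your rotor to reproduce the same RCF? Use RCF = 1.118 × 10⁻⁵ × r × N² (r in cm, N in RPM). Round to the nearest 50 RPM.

RCF_original = 1.118 × 10⁻⁵ × 5.8 × (18503)² = 1.118 × 10⁻⁵ × 5.8 × 342,361,009 ≈ 22,200.1 × g
Your rotor: r = 30 mm = 3.0 cm
22,200.1 = 1.118 × 10⁻⁵ × 3 × N²
N² = 22,200.1 / (3.354 × 10⁻⁵) = 661,899,225
N ≈ √661,899,225 ≈ 25,727.4

25750 RPM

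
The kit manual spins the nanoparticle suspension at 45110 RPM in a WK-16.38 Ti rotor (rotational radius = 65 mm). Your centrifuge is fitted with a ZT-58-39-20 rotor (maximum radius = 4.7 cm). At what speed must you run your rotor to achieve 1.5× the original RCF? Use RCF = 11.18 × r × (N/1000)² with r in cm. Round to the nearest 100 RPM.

≈ 65000 RPM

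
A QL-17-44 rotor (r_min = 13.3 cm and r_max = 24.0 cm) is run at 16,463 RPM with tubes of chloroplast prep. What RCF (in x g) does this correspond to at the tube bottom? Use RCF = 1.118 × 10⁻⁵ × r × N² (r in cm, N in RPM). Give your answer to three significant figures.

72700 x g

Use r_max = 24.0 cm.
RCF = 1.118 × 10⁻⁵ × 24 × (16463)² = 1.118 × 10⁻⁵ × 24 × 271,030,369 ≈ 72,722.9 × g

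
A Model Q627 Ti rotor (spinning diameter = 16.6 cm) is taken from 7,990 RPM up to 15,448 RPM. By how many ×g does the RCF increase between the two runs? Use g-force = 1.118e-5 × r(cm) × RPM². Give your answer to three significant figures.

r = 16.6 / 2 = 8.3 cm
RCF₁ = 1.118 × 10⁻⁵ × 8.3 × (7990)² = 1.118 × 10⁻⁵ × 8.3 × 63,840,100 ≈ 5,924 × g
RCF₂ = 1.118 × 10⁻⁵ × 8.3 × (15448)² = 1.118 × 10⁻⁵ × 8.3 × 238,640,704 ≈ 22,144.4 × g
Increase = 22,144.4 − 5,924 = 16,220.4

≈ 16200 ×g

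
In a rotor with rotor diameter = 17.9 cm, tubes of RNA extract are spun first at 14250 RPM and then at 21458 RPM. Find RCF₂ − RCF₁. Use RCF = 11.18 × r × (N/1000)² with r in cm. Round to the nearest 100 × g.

r = 17.9 / 2 = 8.95 cm
RCF₁ = 11.18 × 8.95 × (14.25)² = 11.18 × 8.95 × 203.0625 ≈ 20,318.6 × g
RCF₂ = 11.18 × 8.95 × (21.458)² = 11.18 × 8.95 × 460.445764 ≈ 46,072.7 × g
Increase = 46,072.7 − 20,318.6 = 25,754.1

25800 g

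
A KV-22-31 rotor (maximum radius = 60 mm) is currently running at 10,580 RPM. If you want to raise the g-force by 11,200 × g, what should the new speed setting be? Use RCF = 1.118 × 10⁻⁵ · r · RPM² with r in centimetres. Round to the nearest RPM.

N₂ ≈ 16700 RPM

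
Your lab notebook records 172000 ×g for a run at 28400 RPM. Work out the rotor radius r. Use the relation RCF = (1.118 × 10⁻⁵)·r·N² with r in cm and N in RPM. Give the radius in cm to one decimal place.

172000 = 1.118 × 10⁻⁵ × r × (28400)²
r = 172000 / (1.118 × 10⁻⁵ × 806,560,000) = 172000 / 9017.341 ≈ 19.074 cm

r ≈ 19.1 cm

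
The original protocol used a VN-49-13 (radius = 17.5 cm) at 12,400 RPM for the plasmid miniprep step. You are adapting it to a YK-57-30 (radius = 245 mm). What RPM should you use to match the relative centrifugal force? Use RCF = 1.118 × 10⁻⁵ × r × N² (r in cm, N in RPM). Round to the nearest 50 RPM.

RCF = 1.118 × 10⁻⁵ × r × N²
RCF_original = 1.118 × 10⁻⁵ × 17.5 × (12400)² = 1.118 × 10⁻⁵ × 17.5 × 153,760,000 ≈ 30,083.1 × g
Your rotor: r = 245 mm = 24.5 cm
30,083.1 = 1.118 × 10⁻⁵ × 24.5 × N²
N² = 30,083.1 / (27.391 × 10⁻⁵) = 109,828,411
N ≈ √109,828,411 ≈ 10,479.9

10500 RPM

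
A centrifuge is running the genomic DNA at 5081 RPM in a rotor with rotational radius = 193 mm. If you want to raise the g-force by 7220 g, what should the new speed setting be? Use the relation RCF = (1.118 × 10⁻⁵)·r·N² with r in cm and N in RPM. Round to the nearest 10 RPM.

7700 RPM

r = 193 mm = 19.3 cm
Current RCF = 1.118 × 10⁻⁵ × 19.3 × (5081)² = 1.118 × 10⁻⁵ × 19.3 × 25,816,561 ≈ 5,570.5 × g
Target RCF = 5,570.5 + 7,220 = 12,790.5 × g
N² = 12,790.5 / (21.5774 × 10⁻⁵) = 59,277,299
N ≈ √59,277,299 ≈ 7,699.2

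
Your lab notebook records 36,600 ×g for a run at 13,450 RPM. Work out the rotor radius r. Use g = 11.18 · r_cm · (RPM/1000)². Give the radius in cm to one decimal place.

r ≈ 18.1 cm

36600 = 11.18 × r × (13.45)²
r = 36600 / (11.18 × 180.9025) = 36600 / 2022.49 ≈ 18.097 cm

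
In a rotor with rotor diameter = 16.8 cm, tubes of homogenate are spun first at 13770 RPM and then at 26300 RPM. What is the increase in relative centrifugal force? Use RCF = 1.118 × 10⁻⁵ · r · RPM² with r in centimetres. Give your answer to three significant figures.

47200 ×g

r = 16.8 / 2 = 8.4 cm
RCF₁ = 1.118 × 10⁻⁵ × 8.4 × (13770)² = 1.118 × 10⁻⁵ × 8.4 × 189,612,900 ≈ 17,806.9 × g
RCF₂ = 1.118 × 10⁻⁵ × 8.4 × (26300)² = 1.118 × 10⁻⁵ × 8.4 × 691,690,000 ≈ 64,958 × g
Increase = 64,958 − 17,806.9 = 47,151.1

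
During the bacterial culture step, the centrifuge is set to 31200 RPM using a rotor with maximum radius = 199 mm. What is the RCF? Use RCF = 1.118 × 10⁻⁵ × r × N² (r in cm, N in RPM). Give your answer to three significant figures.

RCF ≈ 217000 × g

r = 199 mm = 19.9 cm
RCF = 1.118 × 10⁻⁵ × 19.9 × (31200)² = 1.118 × 10⁻⁵ × 19.9 × 973,440,000 ≈ 216,572.9 × g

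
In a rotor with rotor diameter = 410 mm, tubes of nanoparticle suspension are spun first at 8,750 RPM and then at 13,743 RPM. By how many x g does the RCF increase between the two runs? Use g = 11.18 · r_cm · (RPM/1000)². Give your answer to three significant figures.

≈ 25700 x g

r = 410 mm / 2 = 205 mm = 20.5 cm
RCF₁ = 11.18 × 20.5 × (8.75)² = 11.18 × 20.5 × 76.5625 ≈ 17,547.4 × g
RCF₂ = 11.18 × 20.5 × (13.743)² = 11.18 × 20.5 × 188.870049 ≈ 43,287.1 × g
Increase = 43,287.1 − 17,547.4 = 25,739.7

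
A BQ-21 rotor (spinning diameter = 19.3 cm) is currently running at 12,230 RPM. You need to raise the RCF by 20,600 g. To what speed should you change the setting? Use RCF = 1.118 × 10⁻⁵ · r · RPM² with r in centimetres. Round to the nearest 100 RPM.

≈ 18500 RPM

r = 19.3 / 2 = 9.65 cm
Current RCF = 1.118 × 10⁻⁵ × 9.65 × (12230)² = 1.118 × 10⁻⁵ × 9.65 × 149,572,900 ≈ 16,137 × g
Target RCF = 16,137 + 20,600 = 36,737 × g
N² = 36,737 / (10.7887 × 10⁻⁵) = 340,513,686
N ≈ √340,513,686 ≈ 18,453.0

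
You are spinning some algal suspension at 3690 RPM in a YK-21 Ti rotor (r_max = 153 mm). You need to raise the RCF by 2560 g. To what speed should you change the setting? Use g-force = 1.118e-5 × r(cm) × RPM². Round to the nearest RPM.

≈ 5346 RPM

r = 153 mm = 15.3 cm
Current RCF = 1.118 × 10⁻⁵ × 15.3 × (3690)² = 1.118 × 10⁻⁵ × 15.3 × 13,616,100 ≈ 2,329.1 × g
Target RCF = 2,329.1 + 2,560 = 4,889.1 × g
N² = 4,889.1 / (17.1054 × 10⁻⁵) = 28,582,202
N ≈ √28,582,202 ≈ 5,346.2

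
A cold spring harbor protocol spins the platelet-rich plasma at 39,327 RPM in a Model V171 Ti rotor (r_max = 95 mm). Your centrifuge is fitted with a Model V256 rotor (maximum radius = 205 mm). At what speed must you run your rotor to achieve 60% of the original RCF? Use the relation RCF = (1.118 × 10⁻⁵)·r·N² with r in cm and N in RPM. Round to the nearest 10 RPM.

Original rotor: r = 95 mm = 9.5 cm
RCF_original = 1.118 × 10⁻⁵ × 9.5 × (39327)² = 1.118 × 10⁻⁵ × 9.5 × 1,546,612,929 ≈ 164,265.8 × g
Target RCF = 0.6 × 164,265.8 ≈ 98,559.5 × g
Your rotor: r = 205 mm = 20.5 cm
98,559.5 = 1.118 × 10⁻⁵ × 20.5 × N²
N² = 98,559.5 / (22.919 × 10⁻⁵) = 430,034,033
N ≈ √430,034,033 ≈ 20,737.3

20740 RPM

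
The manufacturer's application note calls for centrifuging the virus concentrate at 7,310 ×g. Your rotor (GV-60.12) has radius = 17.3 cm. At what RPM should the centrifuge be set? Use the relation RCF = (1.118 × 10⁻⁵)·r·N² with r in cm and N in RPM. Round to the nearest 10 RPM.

7,310 = 1.118 × 10⁻⁵ × 17.3 × N²
N² = 7,310 / (19.3414 × 10⁻⁵) = 37,794,575
N ≈ √37,794,575 ≈ 6,147.7

N ≈ 6150 RPM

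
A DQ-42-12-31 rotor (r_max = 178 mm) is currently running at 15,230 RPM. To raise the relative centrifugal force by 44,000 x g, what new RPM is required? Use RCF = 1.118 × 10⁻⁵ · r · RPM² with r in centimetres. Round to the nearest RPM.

21285 RPM

r = 178 mm = 17.8 cm
Current RCF = 1.118 × 10⁻⁵ × 17.8 × (15230)² = 1.118 × 10⁻⁵ × 17.8 × 231,952,900 ≈ 46,159.6 × g
Target RCF = 46,159.6 + 44,000 = 90,159.6 × g
N² = 90,159.6 / (19.9004 × 10⁻⁵) = 453,054,210
N ≈ √453,054,210 ≈ 21,285.1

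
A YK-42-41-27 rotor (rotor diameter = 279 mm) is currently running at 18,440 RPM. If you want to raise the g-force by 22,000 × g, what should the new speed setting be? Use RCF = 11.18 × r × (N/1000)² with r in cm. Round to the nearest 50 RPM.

N₂ ≈ 21950 RPM

r = 279 mm / 2 = 139.5 mm = 13.95 cm
Current RCF = 11.18 × 13.95 × (18.44)² = 11.18 × 13.95 × 340.0336 ≈ 53,032 × g
Target RCF = 53,032 + 22,000 = 75,032 × g
(N/1000)² = 75,032 / 155.961 = 481.0946
N = 1000 × √481.0946 ≈ 21,933.9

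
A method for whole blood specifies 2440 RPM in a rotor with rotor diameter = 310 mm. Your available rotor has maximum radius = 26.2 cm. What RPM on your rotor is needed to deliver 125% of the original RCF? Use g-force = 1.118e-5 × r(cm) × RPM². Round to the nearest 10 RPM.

Original rotor: r = 310 mm / 2 = 155 mm = 15.5 cm
RCF_original = 1.118 × 10⁻⁵ × 15.5 × (2440)² = 1.118 × 10⁻⁵ × 15.5 × 5,953,600 ≈ 1,031.7 × g
Target RCF = 1.25 × 1,031.7 ≈ 1,289.6 × g
1,289.6 = 1.118 × 10⁻⁵ × 26.2 × N²
N² = 1,289.6 / (29.2916 × 10⁻⁵) = 4,402,627
N ≈ √4,402,627 ≈ 2,098.2

≈ 2100 RPM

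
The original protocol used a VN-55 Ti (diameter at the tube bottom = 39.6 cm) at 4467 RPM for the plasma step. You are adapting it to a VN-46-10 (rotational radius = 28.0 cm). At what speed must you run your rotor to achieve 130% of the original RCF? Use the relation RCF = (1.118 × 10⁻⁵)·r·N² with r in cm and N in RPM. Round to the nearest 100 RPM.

Original rotor: r = 39.6 / 2 = 19.8 cm
RCF_original = 1.118 × 10⁻⁵ × 19.8 × (4467)² = 1.118 × 10⁻⁵ × 19.8 × 19,954,089 ≈ 4,417.1 × g
Target RCF = 1.3 × 4,417.1 ≈ 5,742.2 × g
5,742.2 = 1.118 × 10⁻⁵ × 28 × N²
N² = 5,742.2 / (31.304 × 10⁻⁵) = 18,343,343
N ≈ √18,343,343 ≈ 4,282.9

4300 RPM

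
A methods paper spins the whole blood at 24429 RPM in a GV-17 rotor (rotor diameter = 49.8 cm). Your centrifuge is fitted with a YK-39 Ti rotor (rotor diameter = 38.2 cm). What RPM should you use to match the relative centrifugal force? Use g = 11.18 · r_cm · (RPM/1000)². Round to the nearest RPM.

Original rotor: r = 49.8 / 2 = 24.9 cm
RCF_original = 11.18 × 24.9 × (24.429)² = 11.18 × 24.9 × 596.776041 ≈ 166,131.7 × g
Your rotor: r = 38.2 / 2 = 19.1 cm
166,131.7 = 11.18 × 19.1 × (N/1000)²
(N/1000)² = 166,131.7 / 213.538 = 777.996
N = 1000 × √777.996 ≈ 27,892.6

27893 RPM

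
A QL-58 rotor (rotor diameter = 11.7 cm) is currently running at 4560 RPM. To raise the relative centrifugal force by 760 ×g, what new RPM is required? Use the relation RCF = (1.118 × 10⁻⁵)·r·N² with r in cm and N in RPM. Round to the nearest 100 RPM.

5700 RPM

r = 11.7 / 2 = 5.85 cm
Current RCF = 1.118 × 10⁻⁵ × 5.85 × (4560)² = 1.118 × 10⁻⁵ × 5.85 × 20,793,600 ≈ 1,360 × g
Target RCF = 1,360 + 760 = 2,120 × g
N² = 2,120 / (6.5403 × 10⁻⁵) = 32,414,415
N ≈ √32,414,415 ≈ 5,693.4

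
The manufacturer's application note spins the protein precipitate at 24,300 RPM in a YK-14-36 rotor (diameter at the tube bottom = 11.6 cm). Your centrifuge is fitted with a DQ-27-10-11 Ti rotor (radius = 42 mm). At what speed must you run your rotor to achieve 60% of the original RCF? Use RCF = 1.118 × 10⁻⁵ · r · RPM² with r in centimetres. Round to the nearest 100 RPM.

22100 RPM

Original rotor: r = 11.6 / 2 = 5.8 cm
RCF_original = 1.118 × 10⁻⁵ × 5.8 × (24300)² = 1.118 × 10⁻⁵ × 5.8 × 590,490,000 ≈ 38,289.7 × g
Target RCF = 0.6 × 38,289.7 ≈ 22,973.8 × g
Your rotor: r = 42 mm = 4.2 cm
22,973.8 = 1.118 × 10⁻⁵ × 4.2 × N²
N² = 22,973.8 / (4.6956 × 10⁻⁵) = 489,262,288
N ≈ √489,262,288 ≈ 22,119.3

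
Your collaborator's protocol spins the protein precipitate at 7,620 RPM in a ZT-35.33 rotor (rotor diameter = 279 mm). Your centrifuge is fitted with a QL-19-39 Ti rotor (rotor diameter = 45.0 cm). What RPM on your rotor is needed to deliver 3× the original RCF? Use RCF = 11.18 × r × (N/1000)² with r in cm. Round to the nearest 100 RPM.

Original rotor: r = 279 mm / 2 = 139.5 mm = 13.95 cm
RCF = 11.18 × r × (N/1000)²
RCF_original = 11.18 × 13.95 × (7.62)² = 11.18 × 13.95 × 58.0644 ≈ 9,055.8 × g
Target RCF = 3 × 9,055.8 ≈ 27,167.4 × g
Your rotor: r = 45.0 / 2 = 22.5 cm
27,167.4 = 11.18 × 22.5 × (N/1000)²
(N/1000)² = 27,167.4 / 251.55 = 108
N = 1000 × √108 ≈ 10,392.3

10400 RPM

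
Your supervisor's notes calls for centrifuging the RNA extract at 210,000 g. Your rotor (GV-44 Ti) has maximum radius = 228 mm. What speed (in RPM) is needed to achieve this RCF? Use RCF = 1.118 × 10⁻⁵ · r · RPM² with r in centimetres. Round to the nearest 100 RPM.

r = 228 mm = 22.8 cm
RCF = 1.118 × 10⁻⁵ × r × N²
210,000 = 1.118 × 10⁻⁵ × 22.8 × N²
N² = 210,000 / (25.4904 × 10⁻⁵) = 823,839,563
N ≈ √823,839,563 ≈ 28,702.6

28700 RPM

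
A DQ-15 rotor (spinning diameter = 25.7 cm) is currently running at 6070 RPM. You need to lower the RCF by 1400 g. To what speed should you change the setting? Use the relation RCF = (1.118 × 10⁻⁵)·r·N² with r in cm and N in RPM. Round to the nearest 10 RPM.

≈ 5210 RPM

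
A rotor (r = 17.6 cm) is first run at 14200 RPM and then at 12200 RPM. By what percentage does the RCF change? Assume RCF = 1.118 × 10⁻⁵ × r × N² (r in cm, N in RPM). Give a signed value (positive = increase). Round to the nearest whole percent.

RCF ∝ N², so the ratio is (12200/14200)² = (0.859155)² = 0.7381.
Change = 0.7381 − 1 = -0.2619 → -26.2%.

-26%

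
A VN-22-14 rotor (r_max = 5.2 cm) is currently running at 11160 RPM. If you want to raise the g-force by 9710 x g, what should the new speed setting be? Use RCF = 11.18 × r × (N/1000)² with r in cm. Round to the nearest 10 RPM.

Current RCF = 11.18 × 5.2 × (11.16)² = 11.18 × 5.2 × 124.5456 ≈ 7,240.6 × g
Target RCF = 7,240.6 + 9,710 = 16,950.6 × g
(N/1000)² = 16,950.6 / 58.136 = 291.568
N = 1000 × √291.568 ≈ 17,075.4

17080 RPM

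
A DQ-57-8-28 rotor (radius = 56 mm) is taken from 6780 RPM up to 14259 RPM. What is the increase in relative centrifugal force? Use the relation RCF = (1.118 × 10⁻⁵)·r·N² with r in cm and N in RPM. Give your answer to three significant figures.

r = 56 mm = 5.6 cm
RCF₁ = 1.118 × 10⁻⁵ × 5.6 × (6780)² = 1.118 × 10⁻⁵ × 5.6 × 45,968,400 ≈ 2,878 × g
RCF₂ = 1.118 × 10⁻⁵ × 5.6 × (14259)² = 1.118 × 10⁻⁵ × 5.6 × 203,319,081 ≈ 12,729.4 × g
Increase = 12,729.4 − 2,878 = 9,851.4

≈ 9850 g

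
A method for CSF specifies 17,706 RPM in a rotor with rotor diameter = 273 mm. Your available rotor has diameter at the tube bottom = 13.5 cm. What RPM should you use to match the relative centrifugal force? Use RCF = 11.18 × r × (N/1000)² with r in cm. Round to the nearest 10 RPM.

≈ 25180 RPM

Original rotor: r = 273 mm / 2 = 136.5 mm = 13.65 cm
RCF_original = 11.18 × 13.65 × (17.706)² = 11.18 × 13.65 × 313.502436 ≈ 47,842.7 × g
Your rotor: r = 13.5 / 2 = 6.75 cm
47,842.7 = 11.18 × 6.75 × (N/1000)²
(N/1000)² = 47,842.7 / 75.465 = 633.972
N = 1000 × √633.972 ≈ 25,178.8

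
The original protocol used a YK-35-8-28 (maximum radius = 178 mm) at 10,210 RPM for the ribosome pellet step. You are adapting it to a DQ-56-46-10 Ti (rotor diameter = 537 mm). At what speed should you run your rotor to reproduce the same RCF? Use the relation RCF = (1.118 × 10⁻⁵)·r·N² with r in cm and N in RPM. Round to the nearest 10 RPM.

≈ 8310 RPM

Original rotor: r = 178 mm = 17.8 cm
RCF = 1.118 × 10⁻⁵ × r × N²
RCF_original = 1.118 × 10⁻⁵ × 17.8 × (10210)² = 1.118 × 10⁻⁵ × 17.8 × 104,244,100 ≈ 20,745 × g
Your rotor: r = 537 mm / 2 = 268.5 mm = 26.85 cm
20,745 = 1.118 × 10⁻⁵ × 26.85 × N²
N² = 20,745 / (30.0183 × 10⁻⁵) = 69,107,844
N ≈ √69,107,844 ≈ 8,313.1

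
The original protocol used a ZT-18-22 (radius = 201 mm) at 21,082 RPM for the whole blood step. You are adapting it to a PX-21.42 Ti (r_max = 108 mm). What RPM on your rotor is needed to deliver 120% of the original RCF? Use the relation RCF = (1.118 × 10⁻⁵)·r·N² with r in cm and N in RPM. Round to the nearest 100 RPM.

≈ 31500 RPM

Original rotor: r = 201 mm = 20.1 cm
RCF = 1.118 × 10⁻⁵ × r × N²
RCF_original = 1.118 × 10⁻⁵ × 20.1 × (21082)² = 1.118 × 10⁻⁵ × 20.1 × 444,450,724 ≈ 99,876.1 × g
Target RCF = 1.2 × 99,876.1 ≈ 119,851.3 × g
Your rotor: r = 108 mm = 10.8 cm
119,851.3 = 1.118 × 10⁻⁵ × 10.8 × N²
N² = 119,851.3 / (12.0744 × 10⁻⁵) = 992,606,672
N ≈ √992,606,672 ≈ 31,505.7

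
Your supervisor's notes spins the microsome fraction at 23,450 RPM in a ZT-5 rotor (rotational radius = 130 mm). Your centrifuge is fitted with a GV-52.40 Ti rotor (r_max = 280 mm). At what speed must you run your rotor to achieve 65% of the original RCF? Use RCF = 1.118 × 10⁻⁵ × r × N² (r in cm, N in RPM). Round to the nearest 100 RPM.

Original rotor: r = 130 mm = 13.0 cm
RCF_original = 1.118 × 10⁻⁵ × 13 × (23450)² = 1.118 × 10⁻⁵ × 13 × 549,902,500 ≈ 79,922.8 × g
Target RCF = 0.65 × 79,922.8 ≈ 51,949.8 × g
Your rotor: r = 280 mm = 28.0 cm
51,949.8 = 1.118 × 10⁻⁵ × 28 × N²
N² = 51,949.8 / (31.304 × 10⁻⁵) = 165,952,594
N ≈ √165,952,594 ≈ 12,882.3

≈ 12900 RPM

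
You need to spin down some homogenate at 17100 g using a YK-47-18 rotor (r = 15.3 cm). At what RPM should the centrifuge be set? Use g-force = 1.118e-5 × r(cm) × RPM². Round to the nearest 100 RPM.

10000 RPM

17,100 = 1.118 × 10⁻⁵ × 15.3 × N²
N² = 17,100 / (17.1054 × 10⁻⁵) = 99,968,431
N ≈ √99,968,431 ≈ 9,998.4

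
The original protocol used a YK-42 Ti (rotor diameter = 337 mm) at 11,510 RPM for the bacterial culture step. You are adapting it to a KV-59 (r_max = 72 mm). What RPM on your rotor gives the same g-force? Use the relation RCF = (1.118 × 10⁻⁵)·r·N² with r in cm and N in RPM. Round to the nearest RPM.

Original rotor: r = 337 mm / 2 = 168.5 mm = 16.85 cm
RCF_original = 1.118 × 10⁻⁵ × 16.85 × (11510)² = 1.118 × 10⁻⁵ × 16.85 × 132,480,100 ≈ 24,957 × g
Your rotor: r = 72 mm = 7.2 cm
24,957 = 1.118 × 10⁻⁵ × 7.2 × N²
N² = 24,957 / (8.0496 × 10⁻⁵) = 310,040,250
N ≈ √310,040,250 ≈ 17,608.0

≈ 17608 RPM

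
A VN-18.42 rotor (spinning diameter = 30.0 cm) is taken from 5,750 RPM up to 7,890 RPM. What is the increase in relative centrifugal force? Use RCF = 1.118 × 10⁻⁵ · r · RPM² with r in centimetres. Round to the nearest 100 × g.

4900 ×g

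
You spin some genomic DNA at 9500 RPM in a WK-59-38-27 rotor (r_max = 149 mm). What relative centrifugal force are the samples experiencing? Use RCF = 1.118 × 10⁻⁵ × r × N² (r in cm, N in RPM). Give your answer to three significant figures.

RCF ≈ 15000 g

r = 149 mm = 14.9 cm
RCF = 1.118 × 10⁻⁵ × 14.9 × (9500)² = 1.118 × 10⁻⁵ × 14.9 × 90,250,000 ≈ 15,034 × g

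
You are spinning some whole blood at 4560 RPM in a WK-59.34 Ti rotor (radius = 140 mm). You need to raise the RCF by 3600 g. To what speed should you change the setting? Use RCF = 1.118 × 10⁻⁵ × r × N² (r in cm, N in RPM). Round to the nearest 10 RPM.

r = 140 mm = 14.0 cm
Current RCF = 1.118 × 10⁻⁵ × 14 × (4560)² = 1.118 × 10⁻⁵ × 14 × 20,793,600 ≈ 3,254.6 × g
Target RCF = 3,254.6 + 3,600 = 6,854.6 × g
N² = 6,854.6 / (15.652 × 10⁻⁵) = 43,793,764
N ≈ √43,793,764 ≈ 6,617.7

≈ 6620 RPM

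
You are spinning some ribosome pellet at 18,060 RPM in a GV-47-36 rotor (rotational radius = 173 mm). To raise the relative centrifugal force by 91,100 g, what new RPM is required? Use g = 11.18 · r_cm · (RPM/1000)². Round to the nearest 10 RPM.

r = 173 mm = 17.3 cm
Current RCF = 11.18 × 17.3 × (18.06)² = 11.18 × 17.3 × 326.1636 ≈ 63,084.6 × g
Target RCF = 63,084.6 + 91,100 = 154,184.6 × g
(N/1000)² = 154,184.6 / 193.414 = 797.1739
N = 1000 × √797.1739 ≈ 28,234.3

≈ 28230 RPM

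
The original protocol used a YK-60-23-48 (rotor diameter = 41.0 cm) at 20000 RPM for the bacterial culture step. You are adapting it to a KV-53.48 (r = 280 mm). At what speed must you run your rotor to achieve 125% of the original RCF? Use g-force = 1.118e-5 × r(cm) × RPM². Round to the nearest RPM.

Original rotor: r = 41.0 / 2 = 20.5 cm
RCF = 1.118 × 10⁻⁵ × r × N²
RCF_original = 1.118 × 10⁻⁵ × 20.5 × (20000)² = 1.118 × 10⁻⁵ × 20.5 × 400,000,000 ≈ 91,676 × g
Target RCF = 1.25 × 91,676 ≈ 114,595 × g
Your rotor: r = 280 mm = 28.0 cm
114,595 = 1.118 × 10⁻⁵ × 28 × N²
N² = 114,595 / (31.304 × 10⁻⁵) = 366,071,429
N ≈ √366,071,429 ≈ 19,133.0

≈ 19133 RPM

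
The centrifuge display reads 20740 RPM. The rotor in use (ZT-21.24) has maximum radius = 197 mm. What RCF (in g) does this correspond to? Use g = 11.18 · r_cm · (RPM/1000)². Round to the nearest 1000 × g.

r = 197 mm = 19.7 cm
RCF = 11.18 × 19.7 × (20.74)² = 11.18 × 19.7 × 430.1476 ≈ 94,738.3 × g

RCF ≈ 95000 g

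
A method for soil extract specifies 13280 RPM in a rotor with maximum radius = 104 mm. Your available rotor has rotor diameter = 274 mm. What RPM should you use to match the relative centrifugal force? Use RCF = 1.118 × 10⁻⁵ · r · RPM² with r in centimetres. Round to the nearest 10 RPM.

Original rotor: r = 104 mm = 10.4 cm
RCF_original = 1.118 × 10⁻⁵ × 10.4 × (13280)² = 1.118 × 10⁻⁵ × 10.4 × 176,358,400 ≈ 20,505.5 × g
Your rotor: r = 274 mm / 2 = 137 mm = 13.7 cm
20,505.5 = 1.118 × 10⁻⁵ × 13.7 × N²
N² = 20,505.5 / (15.3166 × 10⁻⁵) = 133,877,623
N ≈ √133,877,623 ≈ 11,570.5

≈ 11570 RPM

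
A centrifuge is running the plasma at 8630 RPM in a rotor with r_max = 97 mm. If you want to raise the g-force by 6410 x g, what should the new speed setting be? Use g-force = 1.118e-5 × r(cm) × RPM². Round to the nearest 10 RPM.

≈ 11560 RPM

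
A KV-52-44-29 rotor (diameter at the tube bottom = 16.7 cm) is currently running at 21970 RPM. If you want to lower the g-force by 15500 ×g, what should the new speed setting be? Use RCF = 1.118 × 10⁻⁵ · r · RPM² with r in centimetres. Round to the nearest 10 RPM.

17790 RPM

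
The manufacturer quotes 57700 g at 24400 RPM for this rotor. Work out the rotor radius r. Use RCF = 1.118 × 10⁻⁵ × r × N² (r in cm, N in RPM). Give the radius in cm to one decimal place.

≈ 8.7 cm

57700 = 1.118 × 10⁻⁵ × r × (24400)²
r = 57700 / (1.118 × 10⁻⁵ × 595,360,000) = 57700 / 6656.125 ≈ 8.669 cm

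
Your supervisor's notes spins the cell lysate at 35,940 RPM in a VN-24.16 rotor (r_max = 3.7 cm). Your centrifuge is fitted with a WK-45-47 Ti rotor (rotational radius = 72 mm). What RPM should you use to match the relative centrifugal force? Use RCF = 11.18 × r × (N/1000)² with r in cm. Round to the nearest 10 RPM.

25760 RPM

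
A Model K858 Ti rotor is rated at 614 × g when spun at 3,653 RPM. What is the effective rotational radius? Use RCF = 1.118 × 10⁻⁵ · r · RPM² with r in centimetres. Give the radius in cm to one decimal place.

≈ 4.1 cm

RCF = 1.118 × 10⁻⁵ × r × N²
614 = 1.118 × 10⁻⁵ × r × (3653)²
r = 614 / (1.118 × 10⁻⁵ × 13,344,409) = 614 / 149.1905 ≈ 4.116 cm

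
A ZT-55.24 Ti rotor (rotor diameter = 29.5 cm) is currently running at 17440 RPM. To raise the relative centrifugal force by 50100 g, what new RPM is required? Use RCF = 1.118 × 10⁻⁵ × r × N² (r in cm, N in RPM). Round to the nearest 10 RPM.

r = 29.5 / 2 = 14.75 cm
Current RCF = 1.118 × 10⁻⁵ × 14.75 × (17440)² = 1.118 × 10⁻⁵ × 14.75 × 304,153,600 ≈ 50,156.4 × g
Target RCF = 50,156.4 + 50,100 = 100,256.4 × g
N² = 100,256.4 / (16.4905 × 10⁻⁵) = 607,964,586
N ≈ √607,964,586 ≈ 24,656.9

24660 RPM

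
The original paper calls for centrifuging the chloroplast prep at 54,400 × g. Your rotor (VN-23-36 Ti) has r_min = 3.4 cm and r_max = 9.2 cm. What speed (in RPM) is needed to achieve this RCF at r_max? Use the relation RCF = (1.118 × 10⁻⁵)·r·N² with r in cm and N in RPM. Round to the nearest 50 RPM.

Use r_max = 9.2 cm.
54,400 = 1.118 × 10⁻⁵ × 9.2 × N²
N² = 54,400 / (10.2856 × 10⁻⁵) = 528,894,765
N ≈ √528,894,765 ≈ 22,997.7

≈ 23000 RPM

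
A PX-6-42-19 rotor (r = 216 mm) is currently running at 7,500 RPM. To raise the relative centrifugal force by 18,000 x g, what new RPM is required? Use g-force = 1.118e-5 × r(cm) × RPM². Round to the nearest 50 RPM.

r = 216 mm = 21.6 cm
Current RCF = 1.118 × 10⁻⁵ × 21.6 × (7500)² = 1.118 × 10⁻⁵ × 21.6 × 56,250,000 ≈ 13,583.7 × g
Target RCF = 13,583.7 + 18,000 = 31,583.7 × g
N² = 31,583.7 / (24.1488 × 10⁻⁵) = 130,787,865
N ≈ √130,787,865 ≈ 11,436.3

N₂ ≈ 11450 RPM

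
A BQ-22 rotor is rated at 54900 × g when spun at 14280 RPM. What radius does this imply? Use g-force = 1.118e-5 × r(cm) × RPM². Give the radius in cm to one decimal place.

RCF = 1.118 × 10⁻⁵ × r × N²
54900 = 1.118 × 10⁻⁵ × r × (14280)²
r = 54900 / (1.118 × 10⁻⁵ × 203,918,400) = 54900 / 2279.808 ≈ 24.081 cm

24.1 cm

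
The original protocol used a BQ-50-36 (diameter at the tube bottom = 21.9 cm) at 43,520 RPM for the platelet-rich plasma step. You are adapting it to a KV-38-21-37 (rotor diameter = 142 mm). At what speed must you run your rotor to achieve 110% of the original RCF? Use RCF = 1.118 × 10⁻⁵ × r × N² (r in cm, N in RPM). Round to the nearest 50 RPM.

≈ 56700 RPM

Original rotor: r = 21.9 / 2 = 10.95 cm
RCF_original = 1.118 × 10⁻⁵ × 10.95 × (43520)² = 1.118 × 10⁻⁵ × 10.95 × 1,893,990,400 ≈ 231,864.2 × g
Target RCF = 1.1 × 231,864.2 ≈ 255,050.6 × g
Your rotor: r = 142 mm / 2 = 71 mm = 7.1 cm
255,050.6 = 1.118 × 10⁻⁵ × 7.1 × N²
N² = 255,050.6 / (7.9378 × 10⁻⁵) = 3,213,114,465
N ≈ √3,213,114,465 ≈ 56,684.3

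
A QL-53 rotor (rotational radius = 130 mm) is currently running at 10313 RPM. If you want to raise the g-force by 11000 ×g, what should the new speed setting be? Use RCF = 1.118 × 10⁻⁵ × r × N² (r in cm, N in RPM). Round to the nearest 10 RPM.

N₂ ≈ 13490 RPM

r = 130 mm = 13.0 cm
Current RCF = 1.118 × 10⁻⁵ × 13 × (10313)² = 1.118 × 10⁻⁵ × 13 × 106,357,969 ≈ 15,458.1 × g
Target RCF = 15,458.1 + 11,000 = 26,458.1 × g
N² = 26,458.1 / (14.534 × 10⁻⁵) = 182,042,796
N ≈ √182,042,796 ≈ 13,492.3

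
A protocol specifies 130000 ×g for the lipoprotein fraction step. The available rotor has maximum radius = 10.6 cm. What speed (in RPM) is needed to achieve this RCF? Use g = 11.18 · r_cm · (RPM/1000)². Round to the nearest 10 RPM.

RCF = 11.18 × r × (N/1000)²
130,000 = 11.18 × 10.6 × (N/1000)²
(N/1000)² = 130,000 / 118.508 = 1096.972
N = 1000 × √1096.972 ≈ 33,120.6

≈ 33120 RPM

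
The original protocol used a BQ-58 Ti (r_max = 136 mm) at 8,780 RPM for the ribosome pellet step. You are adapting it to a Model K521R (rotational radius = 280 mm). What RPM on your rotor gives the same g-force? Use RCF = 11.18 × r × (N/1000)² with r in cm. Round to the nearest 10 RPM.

Original rotor: r = 136 mm = 13.6 cm
RCF_original = 11.18 × 13.6 × (8.78)² = 11.18 × 13.6 × 77.0884 ≈ 11,721.1 × g
Your rotor: r = 280 mm = 28.0 cm
11,721.1 = 11.18 × 28 × (N/1000)²
(N/1000)² = 11,721.1 / 313.04 = 37.44282
N = 1000 × √37.44282 ≈ 6,119.1

≈ 6120 RPM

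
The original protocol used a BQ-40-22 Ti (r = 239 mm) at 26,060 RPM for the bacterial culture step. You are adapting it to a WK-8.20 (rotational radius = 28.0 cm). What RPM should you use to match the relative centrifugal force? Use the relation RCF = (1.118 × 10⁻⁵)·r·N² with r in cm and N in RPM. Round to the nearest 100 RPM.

Original rotor: r = 239 mm = 23.9 cm
RCF_original = 1.118 × 10⁻⁵ × 23.9 × (26060)² = 1.118 × 10⁻⁵ × 23.9 × 679,123,600 ≈ 181,463.2 × g
181,463.2 = 1.118 × 10⁻⁵ × 28 × N²
N² = 181,463.2 / (31.304 × 10⁻⁵) = 579,680,552
N ≈ √579,680,552 ≈ 24,076.6

≈ 24100 RPM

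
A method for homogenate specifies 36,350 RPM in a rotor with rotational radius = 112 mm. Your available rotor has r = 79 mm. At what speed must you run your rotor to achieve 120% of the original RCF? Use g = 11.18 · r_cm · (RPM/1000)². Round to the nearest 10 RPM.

≈ 47410 RPM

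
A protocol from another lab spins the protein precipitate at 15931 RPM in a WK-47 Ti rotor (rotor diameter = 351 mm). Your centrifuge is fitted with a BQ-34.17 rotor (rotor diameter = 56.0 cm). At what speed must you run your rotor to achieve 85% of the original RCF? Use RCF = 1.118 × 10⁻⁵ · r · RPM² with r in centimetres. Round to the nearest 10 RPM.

≈ 11630 RPM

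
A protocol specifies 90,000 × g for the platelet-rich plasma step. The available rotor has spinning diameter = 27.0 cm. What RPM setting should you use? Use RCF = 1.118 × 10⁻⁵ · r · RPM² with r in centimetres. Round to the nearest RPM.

≈ 24419 RPM

r = 27.0 / 2 = 13.5 cm
90,000 = 1.118 × 10⁻⁵ × 13.5 × N²
N² = 90,000 / (15.093 × 10⁻⁵) = 596,302,922
N ≈ √596,302,922 ≈ 24,419.3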